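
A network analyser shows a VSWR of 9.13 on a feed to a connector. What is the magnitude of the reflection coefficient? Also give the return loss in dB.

|Γ| ≈ 0.803; return loss ≈ 1.91 dB

|Γ| = (S − 1)/(S + 1) = (9.13 − 1)/(9.13 + 1) = 8.13/10.1
RL = −20·log₁₀|Γ| = −20·log₁₀(0.803)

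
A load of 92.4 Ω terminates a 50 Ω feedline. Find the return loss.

RL ≈ 10.5 dB

Γ = (92.4 − 50)/(92.4 + 50) = 0.298
RL = −20·log₁₀|Γ| = −20·log₁₀(0.298)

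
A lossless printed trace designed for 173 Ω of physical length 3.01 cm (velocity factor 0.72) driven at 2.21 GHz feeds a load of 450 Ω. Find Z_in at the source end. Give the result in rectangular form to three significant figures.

λ = v/f = 0.72·c / 2.21 GHz = 0.0977 m
βl = 2π·l/λ = 2π × 0.308 = 111°
tan(βl) = tan(111°) = -2.62
Z_in = Z_0·(Z_L + jZ_0·tanβl)/(Z_0 + jZ_L·tanβl)
     = 173·(450 − j454)/(173 − j1180)

Z_in ≈ 74.6 + j55 Ω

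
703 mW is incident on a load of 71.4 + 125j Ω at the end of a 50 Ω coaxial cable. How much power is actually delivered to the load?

|Γ| = |(21.4 + j125)/(121.4 + j125)| = 0.728
|Γ|² = 0.53
P_refl = |Γ|²·P_inc = 372 mW, P_del = (1 − |Γ|²)·P_inc = 331 mW

P_delivered ≈ 331 mW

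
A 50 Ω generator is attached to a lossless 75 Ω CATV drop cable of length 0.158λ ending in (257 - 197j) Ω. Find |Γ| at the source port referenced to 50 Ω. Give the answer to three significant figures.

|Γ| ≈ 0.639

βl = 2π × 0.158 = 56.9°
tan(βl) = 1.53
Z_in = Z_0·(Z_L + jZ_0·tanβl)/(Z_0 + jZ_L·tanβl) = 16.3 − j33.3 Ω
Γ_s = (Z_in − Z_s)/(Z_in + Z_s) = (-33.7 − j33.3)/(66.3 − j33.3), |Γ_s| = 0.639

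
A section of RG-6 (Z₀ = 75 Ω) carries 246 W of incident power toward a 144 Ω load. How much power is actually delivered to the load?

P_delivered ≈ 222 W

Γ = (144 − 75)/(144 + 75) = 0.315
|Γ|² = 0.0993
P_refl = |Γ|²·P_inc = 24.4 W, P_del = (1 − |Γ|²)·P_inc = 222 W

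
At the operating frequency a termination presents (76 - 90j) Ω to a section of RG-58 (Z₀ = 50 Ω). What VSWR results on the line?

VSWR ≈ 4.06

Γ = (Z_L − Z_0)/(Z_L + Z_0) = (26 − j90)/(126 − j90)
|Γ| = 93.7/155 = 0.605
VSWR = (1 + |Γ|)/(1 − |Γ|) = 1.61/0.395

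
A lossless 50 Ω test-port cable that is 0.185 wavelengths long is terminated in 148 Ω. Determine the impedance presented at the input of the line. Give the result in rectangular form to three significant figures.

Z_in ≈ 19.6 − j18.8 Ω

βl = 2π × 0.185 = 66.6°
tan(βl) = tan(66.6°) = 2.31
Z_in = Z_0·(Z_L + jZ_0·tanβl)/(Z_0 + jZ_L·tanβl)
     = 50·(148 + j116)/(50 + j342)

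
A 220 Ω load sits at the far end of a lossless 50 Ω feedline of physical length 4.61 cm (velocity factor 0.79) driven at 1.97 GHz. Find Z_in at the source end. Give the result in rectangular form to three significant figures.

λ = v/f = 0.79·c / 1.97 GHz = 0.12 m
βl = 2π·l/λ = 2π × 0.383 = 138°
tan(βl) = tan(138°) = -0.902
Z_in = Z_0·(Z_L + jZ_0·tanβl)/(Z_0 + jZ_L·tanβl)
     = 50·(220 − j45.1)/(50 − j198)

Z_in ≈ 23.8 + j49.4 Ω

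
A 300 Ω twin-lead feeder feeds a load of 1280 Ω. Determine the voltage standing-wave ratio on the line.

VSWR ≈ 4.27

Γ = (1280 − 300)/(1280 + 300) = 0.62
VSWR = (1 + 0.62)/(1 − 0.62)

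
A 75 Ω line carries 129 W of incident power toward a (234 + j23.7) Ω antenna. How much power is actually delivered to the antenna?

P_delivered ≈ 94.3 W

|Γ| = |(159 + j23.7)/(309 + j23.7)| = 0.519
|Γ|² = 0.269
P_refl = |Γ|²·P_inc = 34.7 W, P_del = (1 − |Γ|²)·P_inc = 94.3 W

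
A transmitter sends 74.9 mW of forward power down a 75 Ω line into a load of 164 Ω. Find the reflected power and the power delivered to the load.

Γ = (164 − 75)/(164 + 75) = 0.372
|Γ|² = 0.139
P_refl = |Γ|²·P_inc = 10.4 mW, P_del = (1 − |Γ|²)·P_inc = 64.5 mW

P_reflected ≈ 10.4 mW; P_delivered ≈ 64.5 mW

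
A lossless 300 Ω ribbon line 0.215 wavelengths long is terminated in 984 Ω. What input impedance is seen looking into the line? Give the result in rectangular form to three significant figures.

Z_in ≈ 95.6 − j60.5 Ω

βl = 2π × 0.215 = 77.4°
tan(βl) = tan(77.4°) = 4.47
Z_in = Z_0·(Z_L + jZ_0·tanβl)/(Z_0 + jZ_L·tanβl)
     = 300·(984 + j1340)/(300 + j4400)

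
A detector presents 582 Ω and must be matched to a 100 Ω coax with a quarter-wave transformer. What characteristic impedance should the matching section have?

Z_qwt ≈ 241 Ω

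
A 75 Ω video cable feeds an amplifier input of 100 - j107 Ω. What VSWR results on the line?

Γ = (Z_L − Z_0)/(Z_L + Z_0) = (25 − j107)/(175 − j107)
|Γ| = 110/205 = 0.536
VSWR = (1 + |Γ|)/(1 − |Γ|) = 1.54/0.464

VSWR ≈ 3.31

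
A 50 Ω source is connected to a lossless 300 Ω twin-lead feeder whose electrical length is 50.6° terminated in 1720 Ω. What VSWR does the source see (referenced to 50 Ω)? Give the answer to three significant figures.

VSWR ≈ 15

tan(βl) = 1.22
Z_in = Z_0·(Z_L + jZ_0·tanβl)/(Z_0 + jZ_L·tanβl) = 85.9 − j234 Ω
Γ_s = (Z_in − Z_s)/(Z_in + Z_s) = (35.9 − j234)/(136 − j234), |Γ_s| = 0.875
VSWR = (1 + |Γ_s|)/(1 − |Γ_s|)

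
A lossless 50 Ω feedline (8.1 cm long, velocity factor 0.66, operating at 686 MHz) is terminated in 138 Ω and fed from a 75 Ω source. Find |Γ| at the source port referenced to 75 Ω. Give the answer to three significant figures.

λ = v/f = 0.66·c / 686 MHz = 0.289 m
βl = 2π·l/λ = 2π × 0.281 = 101°
tan(βl) = -5.13
Z_in = Z_0·(Z_L + jZ_0·tanβl)/(Z_0 + jZ_L·tanβl) = 18.7 + j8.42 Ω
Γ_s = (Z_in − Z_s)/(Z_in + Z_s) = (-56.3 + j8.42)/(93.7 + j8.42), |Γ_s| = 0.605

|Γ| ≈ 0.605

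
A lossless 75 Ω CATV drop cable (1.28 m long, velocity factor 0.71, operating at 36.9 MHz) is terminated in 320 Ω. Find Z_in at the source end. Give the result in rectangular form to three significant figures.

Z_in ≈ 18.1 − j12.7 Ω

λ = v/f = 0.71·c / 36.9 MHz = 5.77 m
βl = 2π·l/λ = 2π × 0.222 = 79.8°
tan(βl) = tan(79.8°) = 5.57
Z_in = Z_0·(Z_L + jZ_0·tanβl)/(Z_0 + jZ_L·tanβl)
     = 75·(320 + j418)/(75 + j1780)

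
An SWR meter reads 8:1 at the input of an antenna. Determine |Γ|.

|Γ| ≈ 0.778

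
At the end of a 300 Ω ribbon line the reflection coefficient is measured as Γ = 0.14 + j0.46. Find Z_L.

Z_L ≈ 242 + j290 Ω

Z_L = Z_0·(1 + Γ)/(1 − Γ) = 300·(1.14 + j0.46)/(0.86 − j0.46)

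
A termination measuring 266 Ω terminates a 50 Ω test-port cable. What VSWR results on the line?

VSWR ≈ 5.32

Γ = (266 − 50)/(266 + 50) = 0.684
VSWR = (1 + 0.684)/(1 − 0.684)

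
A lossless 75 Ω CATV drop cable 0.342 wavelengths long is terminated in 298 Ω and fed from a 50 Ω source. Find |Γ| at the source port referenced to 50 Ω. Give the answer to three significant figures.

|Γ| ≈ 0.573

βl = 2π × 0.342 = 123°
tan(βl) = -1.53
Z_in = Z_0·(Z_L + jZ_0·tanβl)/(Z_0 + jZ_L·tanβl) = 26.2 + j44.6 Ω
Γ_s = (Z_in − Z_s)/(Z_in + Z_s) = (-23.8 + j44.6)/(76.2 + j44.6), |Γ_s| = 0.573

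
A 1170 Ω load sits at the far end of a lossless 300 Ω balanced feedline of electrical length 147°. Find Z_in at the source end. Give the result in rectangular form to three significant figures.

tan(βl) = tan(147°) = -0.649
Z_in = Z_0·(Z_L + jZ_0·tanβl)/(Z_0 + jZ_L·tanβl)
     = 300·(1170 − j195)/(300 − j760)

Z_in ≈ 224 + j373 Ω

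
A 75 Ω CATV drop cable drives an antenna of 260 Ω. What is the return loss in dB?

RL ≈ 5.16 dB

Γ = (260 − 75)/(260 + 75) = 0.552
RL = −20·log₁₀|Γ| = −20·log₁₀(0.552)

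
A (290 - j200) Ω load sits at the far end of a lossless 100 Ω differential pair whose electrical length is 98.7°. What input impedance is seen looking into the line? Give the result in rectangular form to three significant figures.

tan(βl) = tan(98.7°) = -6.54
Z_in = Z_0·(Z_L + jZ_0·tanβl)/(Z_0 + jZ_L·tanβl)
     = 100·(290 − j854)/(-1210 − j1900)

Z_in ≈ 25.1 + j31.3 Ω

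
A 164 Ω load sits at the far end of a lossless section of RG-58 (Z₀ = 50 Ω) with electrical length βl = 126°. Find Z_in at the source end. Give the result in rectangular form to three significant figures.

tan(βl) = tan(126°) = -1.38
Z_in = Z_0·(Z_L + jZ_0·tanβl)/(Z_0 + jZ_L·tanβl)
     = 50·(164 − j68.8)/(50 − j226)

Z_in ≈ 22.2 + j31.4 Ω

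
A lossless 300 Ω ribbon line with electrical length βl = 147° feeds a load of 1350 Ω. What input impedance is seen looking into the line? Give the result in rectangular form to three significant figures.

tan(βl) = tan(147°) = -0.649
Z_in = Z_0·(Z_L + jZ_0·tanβl)/(Z_0 + jZ_L·tanβl)
     = 300·(1350 − j195)/(300 − j877)

Z_in ≈ 201 + j393 Ω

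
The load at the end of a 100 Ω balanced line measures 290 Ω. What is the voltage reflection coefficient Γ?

Γ = 0.487

Γ = (Z_L − Z_0)/(Z_L + Z_0) = (290 − 100)/(290 + 100) = 190/390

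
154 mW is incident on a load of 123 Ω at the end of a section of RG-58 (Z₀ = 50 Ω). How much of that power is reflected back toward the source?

Γ = (123 − 50)/(123 + 50) = 0.422
|Γ|² = 0.178
P_refl = |Γ|²·P_inc = 27.4 mW, P_del = (1 − |Γ|²)·P_inc = 127 mW

P_reflected ≈ 27.4 mW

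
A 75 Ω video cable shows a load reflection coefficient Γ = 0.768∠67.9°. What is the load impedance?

Z_L = Z_0·(1 + Γ)/(1 − Γ) = 75·(1.29 + j0.712)/(0.711 − j0.712)

Z_L ≈ 30.4 + j105 Ω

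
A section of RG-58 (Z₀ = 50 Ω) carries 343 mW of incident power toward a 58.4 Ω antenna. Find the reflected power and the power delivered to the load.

Γ = (58.4 − 50)/(58.4 + 50) = 0.0775
|Γ|² = 0.006
P_refl = |Γ|²·P_inc = 2.06 mW, P_del = (1 − |Γ|²)·P_inc = 341 mW

P_reflected ≈ 2.06 mW; P_delivered ≈ 341 mW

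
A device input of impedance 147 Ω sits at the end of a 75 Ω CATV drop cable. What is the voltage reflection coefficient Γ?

Γ = 0.324

Γ = (Z_L − Z_0)/(Z_L + Z_0) = (147 − 75)/(147 + 75) = 72/222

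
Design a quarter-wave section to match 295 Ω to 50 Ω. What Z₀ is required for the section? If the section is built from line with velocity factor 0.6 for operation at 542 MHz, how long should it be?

Z_qwt = √(Z_0·R_L) = √(50 × 295) = √14750
λ = 0.6·c/f = 0.332 m, so l = λ/4 = 0.083 m

Z_qwt ≈ 121 Ω; length ≈ 8.3 cm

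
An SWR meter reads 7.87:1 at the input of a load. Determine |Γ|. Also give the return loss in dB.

|Γ| = (S − 1)/(S + 1) = (7.87 − 1)/(7.87 + 1) = 6.87/8.87
RL = −20·log₁₀|Γ| = −20·log₁₀(0.775)

|Γ| ≈ 0.775; return loss ≈ 2.22 dB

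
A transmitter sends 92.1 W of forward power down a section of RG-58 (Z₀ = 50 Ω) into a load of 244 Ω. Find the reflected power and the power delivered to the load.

Γ = (244 − 50)/(244 + 50) = 0.66
|Γ|² = 0.435
P_refl = |Γ|²·P_inc = 40.1 W, P_del = (1 − |Γ|²)·P_inc = 52 W

P_reflected ≈ 40.1 W; P_delivered ≈ 52 W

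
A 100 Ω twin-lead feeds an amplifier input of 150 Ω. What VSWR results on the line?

Γ = (150 − 100)/(150 + 100) = 0.2
VSWR = (1 + 0.2)/(1 − 0.2)

VSWR ≈ 1.5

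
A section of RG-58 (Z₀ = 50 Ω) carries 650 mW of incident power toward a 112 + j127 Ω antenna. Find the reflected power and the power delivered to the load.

|Γ| = |(62 + j127)/(162 + j127)| = 0.687
|Γ|² = 0.471
P_refl = |Γ|²·P_inc = 306 mW, P_del = (1 − |Γ|²)·P_inc = 344 mW

P_reflected ≈ 306 mW; P_delivered ≈ 344 mW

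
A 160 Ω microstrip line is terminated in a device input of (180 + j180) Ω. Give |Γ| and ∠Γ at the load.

Γ ≈ 0.471 ∠ 55.8°

Γ = (Z_L − Z_0)/(Z_L + Z_0) = (20 + j180)/(340 + j180)
|Γ| = 181/385 = 0.471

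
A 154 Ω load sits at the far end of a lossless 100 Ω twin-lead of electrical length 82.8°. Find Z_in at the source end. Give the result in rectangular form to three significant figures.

tan(βl) = tan(82.8°) = 7.92
Z_in = Z_0·(Z_L + jZ_0·tanβl)/(Z_0 + jZ_L·tanβl)
     = 100·(154 + j792)/(100 + j1220)

Z_in ≈ 65.5 − j7.26 Ω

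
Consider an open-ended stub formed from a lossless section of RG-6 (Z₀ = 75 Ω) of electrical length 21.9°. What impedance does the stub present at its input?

Z_in ≈ −j187 Ω

tan(βl) = 0.402
For an open-ended stub, Z_in = −jZ_0·cot(βl) = −jZ_0/tan(βl)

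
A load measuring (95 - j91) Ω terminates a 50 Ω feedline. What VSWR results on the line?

Γ = (Z_L − Z_0)/(Z_L + Z_0) = (45 − j91)/(145 − j91)
|Γ| = 102/171 = 0.593
VSWR = (1 + |Γ|)/(1 − |Γ|) = 1.59/0.407

VSWR ≈ 3.91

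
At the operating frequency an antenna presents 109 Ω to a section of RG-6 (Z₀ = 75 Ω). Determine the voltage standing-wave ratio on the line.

VSWR ≈ 1.45

Γ = (109 − 75)/(109 + 75) = 0.185
VSWR = (1 + 0.185)/(1 − 0.185)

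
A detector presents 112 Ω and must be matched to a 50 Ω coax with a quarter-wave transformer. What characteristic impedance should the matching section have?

Z_qwt = √(Z_0·R_L) = √(50 × 112) = √5600

Z_qwt ≈ 74.8 Ω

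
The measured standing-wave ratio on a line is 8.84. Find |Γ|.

|Γ| = (S − 1)/(S + 1) = (8.84 − 1)/(8.84 + 1) = 7.84/9.84

|Γ| ≈ 0.797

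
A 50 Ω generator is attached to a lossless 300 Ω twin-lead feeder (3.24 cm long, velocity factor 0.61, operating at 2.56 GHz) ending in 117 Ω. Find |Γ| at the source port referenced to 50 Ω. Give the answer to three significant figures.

|Γ| ≈ 0.56

λ = v/f = 0.61·c / 2.56 GHz = 0.0715 m
βl = 2π·l/λ = 2π × 0.453 = 163°
tan(βl) = -0.303
Z_in = Z_0·(Z_L + jZ_0·tanβl)/(Z_0 + jZ_L·tanβl) = 126 − j75.9 Ω
Γ_s = (Z_in − Z_s)/(Z_in + Z_s) = (76 − j75.9)/(176 − j75.9), |Γ_s| = 0.56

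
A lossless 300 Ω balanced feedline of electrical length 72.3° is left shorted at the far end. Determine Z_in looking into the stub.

Z_in ≈ +j940 Ω

tan(βl) = 3.13
For a shorted stub, Z_in = jZ_0·tan(βl)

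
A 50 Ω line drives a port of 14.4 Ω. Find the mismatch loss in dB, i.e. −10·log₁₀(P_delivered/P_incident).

mismatch loss ≈ 1.58 dB

Γ = (14.4 − 50)/(14.4 + 50) = -0.553
|Γ|² = 0.306, so P_del/P_inc = 1 − |Γ|² = 0.694
ML = −10·log₁₀(1 − |Γ|²)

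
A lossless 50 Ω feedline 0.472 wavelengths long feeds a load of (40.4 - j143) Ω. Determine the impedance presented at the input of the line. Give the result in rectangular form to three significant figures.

Z_in ≈ 159 − j263 Ω

βl = 2π × 0.472 = 170°
tan(βl) = tan(170°) = -0.178
Z_in = Z_0·(Z_L + jZ_0·tanβl)/(Z_0 + jZ_L·tanβl)
     = 50·(40.4 − j152)/(24.6 − j7.18)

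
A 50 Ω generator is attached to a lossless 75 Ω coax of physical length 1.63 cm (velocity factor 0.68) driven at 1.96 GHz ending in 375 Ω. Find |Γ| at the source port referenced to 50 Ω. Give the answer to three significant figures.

λ = v/f = 0.68·c / 1.96 GHz = 0.104 m
βl = 2π·l/λ = 2π × 0.157 = 56.4°
tan(βl) = 1.5
Z_in = Z_0·(Z_L + jZ_0·tanβl)/(Z_0 + jZ_L·tanβl) = 21.3 − j47 Ω
Γ_s = (Z_in − Z_s)/(Z_in + Z_s) = (-28.7 − j47)/(71.3 − j47), |Γ_s| = 0.646

|Γ| ≈ 0.646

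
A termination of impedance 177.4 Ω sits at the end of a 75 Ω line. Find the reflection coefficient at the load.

Γ = 0.406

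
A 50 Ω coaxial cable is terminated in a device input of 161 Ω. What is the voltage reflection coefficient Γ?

Γ = 0.526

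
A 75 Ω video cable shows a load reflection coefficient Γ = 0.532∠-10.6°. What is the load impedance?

Z_L ≈ 227 − j61.9 Ω

Z_L = Z_0·(1 + Γ)/(1 − Γ) = 75·(1.52 − j0.0979)/(0.477 + j0.0979)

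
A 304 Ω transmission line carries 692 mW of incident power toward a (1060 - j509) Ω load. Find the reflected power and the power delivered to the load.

P_reflected ≈ 271 mW; P_delivered ≈ 421 mW

|Γ| = |(756 − j509)/(1364 − j509)| = 0.626
|Γ|² = 0.392
P_refl = |Γ|²·P_inc = 271 mW, P_del = (1 − |Γ|²)·P_inc = 421 mW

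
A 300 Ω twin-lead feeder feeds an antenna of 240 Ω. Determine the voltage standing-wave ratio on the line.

For a purely resistive load, VSWR = R_L/Z_0 or Z_0/R_L (whichever > 1) = 300/240

VSWR ≈ 1.25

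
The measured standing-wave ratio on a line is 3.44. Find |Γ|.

|Γ| ≈ 0.55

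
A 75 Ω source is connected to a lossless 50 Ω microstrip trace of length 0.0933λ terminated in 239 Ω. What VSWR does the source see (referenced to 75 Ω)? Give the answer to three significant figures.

VSWR ≈ 4.44

βl = 2π × 0.0933 = 33.6°
tan(βl) = 0.664
Z_in = Z_0·(Z_L + jZ_0·tanβl)/(Z_0 + jZ_L·tanβl) = 31.1 − j65.5 Ω
Γ_s = (Z_in − Z_s)/(Z_in + Z_s) = (-43.9 − j65.5)/(106 − j65.5), |Γ_s| = 0.632
VSWR = (1 + |Γ_s|)/(1 − |Γ_s|)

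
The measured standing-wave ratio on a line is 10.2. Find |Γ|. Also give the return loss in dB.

|Γ| ≈ 0.821; return loss ≈ 1.71 dB

|Γ| = (S − 1)/(S + 1) = (10.2 − 1)/(10.2 + 1) = 9.2/11.2
RL = −20·log₁₀|Γ| = −20·log₁₀(0.821)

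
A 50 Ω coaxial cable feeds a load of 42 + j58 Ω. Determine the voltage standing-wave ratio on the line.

Γ = (Z_L − Z_0)/(Z_L + Z_0) = (-8 + j58)/(92 + j58)
|Γ| = 58.5/109 = 0.538
VSWR = (1 + |Γ|)/(1 − |Γ|) = 1.54/0.462

VSWR ≈ 3.33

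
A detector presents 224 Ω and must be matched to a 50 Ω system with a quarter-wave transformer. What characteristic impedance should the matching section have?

Z_qwt ≈ 106 Ω

Z_qwt = √(Z_0·R_L) = √(50 × 224) = √11200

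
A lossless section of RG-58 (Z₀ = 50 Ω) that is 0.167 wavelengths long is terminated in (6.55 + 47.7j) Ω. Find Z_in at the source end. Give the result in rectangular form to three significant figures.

βl = 2π × 0.167 = 60.1°
tan(βl) = tan(60.1°) = 1.74
Z_in = Z_0·(Z_L + jZ_0·tanβl)/(Z_0 + jZ_L·tanβl)
     = 50·(6.55 + j135)/(-33 + j11.4)

Z_in ≈ 54.1 − j185 Ω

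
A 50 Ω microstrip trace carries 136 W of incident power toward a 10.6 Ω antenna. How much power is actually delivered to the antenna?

P_delivered ≈ 78.5 W

Γ = (10.6 − 50)/(10.6 + 50) = -0.65
|Γ|² = 0.423
P_refl = |Γ|²·P_inc = 57.5 W, P_del = (1 − |Γ|²)·P_inc = 78.5 W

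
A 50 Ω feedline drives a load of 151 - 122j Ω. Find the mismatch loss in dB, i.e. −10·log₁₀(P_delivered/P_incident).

mismatch loss ≈ 2.63 dB

Γ = (101 − j122)/(201 − j122), |Γ| = 0.674
|Γ|² = 0.454, so P_del/P_inc = 1 − |Γ|² = 0.546
ML = −10·log₁₀(1 − |Γ|²)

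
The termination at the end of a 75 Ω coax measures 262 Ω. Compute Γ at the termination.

Γ = 0.555

Γ = (Z_L − Z_0)/(Z_L + Z_0) = (262 − 75)/(262 + 75) = 187/337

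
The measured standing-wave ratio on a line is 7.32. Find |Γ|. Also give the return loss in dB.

|Γ| = (S − 1)/(S + 1) = (7.32 − 1)/(7.32 + 1) = 6.32/8.32
RL = −20·log₁₀|Γ| = −20·log₁₀(0.76)

|Γ| ≈ 0.76; return loss ≈ 2.39 dB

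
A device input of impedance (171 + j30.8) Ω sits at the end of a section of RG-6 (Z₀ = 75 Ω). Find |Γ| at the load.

|Γ| ≈ 0.407

Γ = (Z_L − Z_0)/(Z_L + Z_0) = (96 + j30.8)/(246 + j30.8)
|Γ| = 101/248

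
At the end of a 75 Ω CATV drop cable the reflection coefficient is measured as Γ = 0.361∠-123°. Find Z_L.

Z_L = Z_0·(1 + Γ)/(1 − Γ) = 75·(0.803 − j0.303)/(1.2 + j0.303)

Z_L ≈ 42.8 − j29.8 Ω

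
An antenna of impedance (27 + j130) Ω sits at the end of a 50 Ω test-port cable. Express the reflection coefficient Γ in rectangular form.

Γ ≈ 0.663 + j0.569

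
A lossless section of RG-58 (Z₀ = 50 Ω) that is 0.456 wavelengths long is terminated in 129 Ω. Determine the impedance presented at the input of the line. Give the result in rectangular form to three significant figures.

Z_in ≈ 90.8 + j52.2 Ω

βl = 2π × 0.456 = 164°
tan(βl) = tan(164°) = -0.284
Z_in = Z_0·(Z_L + jZ_0·tanβl)/(Z_0 + jZ_L·tanβl)
     = 50·(129 − j14.2)/(50 − j36.6)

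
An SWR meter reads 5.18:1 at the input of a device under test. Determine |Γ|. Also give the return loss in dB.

|Γ| ≈ 0.676; return loss ≈ 3.4 dB

|Γ| = (S − 1)/(S + 1) = (5.18 − 1)/(5.18 + 1) = 4.18/6.18
RL = −20·log₁₀|Γ| = −20·log₁₀(0.676)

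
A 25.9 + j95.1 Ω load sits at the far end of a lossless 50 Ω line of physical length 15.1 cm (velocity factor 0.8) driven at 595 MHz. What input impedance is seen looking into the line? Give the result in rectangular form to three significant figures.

λ = v/f = 0.8·c / 595 MHz = 0.403 m
βl = 2π·l/λ = 2π × 0.374 = 135°
tan(βl) = tan(135°) = -1.01
Z_in = Z_0·(Z_L + jZ_0·tanβl)/(Z_0 + jZ_L·tanβl)
     = 50·(25.9 + j44.7)/(146 − j26.1)

Z_in ≈ 5.94 + j16.4 Ω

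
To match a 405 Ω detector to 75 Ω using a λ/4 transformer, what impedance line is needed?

Z_qwt = √(Z_0·R_L) = √(75 × 405) = √30380

Z_qwt ≈ 174 Ω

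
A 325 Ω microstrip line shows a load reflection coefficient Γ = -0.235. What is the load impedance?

Z_L = Z_0·(1 + Γ)/(1 − Γ) = 325·(0.765)/(1.23)

Z_L ≈ 201 Ω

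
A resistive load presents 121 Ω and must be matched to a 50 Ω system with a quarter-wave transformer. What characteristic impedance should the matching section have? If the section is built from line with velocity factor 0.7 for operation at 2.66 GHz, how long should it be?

Z_qwt ≈ 77.8 Ω; length ≈ 1.97 cm

Z_qwt = √(Z_0·R_L) = √(50 × 121) = √6050
λ = 0.7·c/f = 0.0789 m, so l = λ/4 = 0.0197 m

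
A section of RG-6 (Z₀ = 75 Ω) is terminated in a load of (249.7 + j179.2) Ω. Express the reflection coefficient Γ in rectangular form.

Γ = (Z_L − Z_0)/(Z_L + Z_0) = (174.7 + j179.2)/(324.7 + j179.2)

Γ ≈ 0.646 + j0.195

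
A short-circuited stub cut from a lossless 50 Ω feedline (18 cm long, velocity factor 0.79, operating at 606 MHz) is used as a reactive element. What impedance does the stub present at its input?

Z_in ≈ −j12.8 Ω

λ = v/f = 0.79·c / 606 MHz = 0.391 m
βl = 2π·l/λ = 2π × 0.46 = 166°
tan(βl) = -0.255
For a short-circuited stub, Z_in = jZ_0·tan(βl)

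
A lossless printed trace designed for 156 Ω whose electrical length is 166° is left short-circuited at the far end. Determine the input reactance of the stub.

X_in ≈ -38.9 Ω (capacitive)

tan(βl) = -0.249
For a short-circuited stub, Z_in = jZ_0·tan(βl)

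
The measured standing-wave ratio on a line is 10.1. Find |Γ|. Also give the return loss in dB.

|Γ| ≈ 0.82; return loss ≈ 1.73 dB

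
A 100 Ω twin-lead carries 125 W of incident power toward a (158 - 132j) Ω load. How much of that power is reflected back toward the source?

P_reflected ≈ 30.9 W

|Γ| = |(58 − j132)/(258 − j132)| = 0.498
|Γ|² = 0.248
P_refl = |Γ|²·P_inc = 30.9 W, P_del = (1 − |Γ|²)·P_inc = 94.1 W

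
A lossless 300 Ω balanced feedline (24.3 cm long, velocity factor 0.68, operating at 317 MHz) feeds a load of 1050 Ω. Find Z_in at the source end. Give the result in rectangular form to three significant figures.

λ = v/f = 0.68·c / 317 MHz = 0.644 m
βl = 2π·l/λ = 2π × 0.378 = 136°
tan(βl) = tan(136°) = -0.968
Z_in = Z_0·(Z_L + jZ_0·tanβl)/(Z_0 + jZ_L·tanβl)
     = 300·(1050 − j290)/(300 − j1020)

Z_in ≈ 163 + j262 Ω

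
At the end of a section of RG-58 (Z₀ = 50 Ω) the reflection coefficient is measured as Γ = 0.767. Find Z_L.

Z_L = Z_0·(1 + Γ)/(1 − Γ) = 50·(1.77)/(0.233)

Z_L ≈ 379 Ω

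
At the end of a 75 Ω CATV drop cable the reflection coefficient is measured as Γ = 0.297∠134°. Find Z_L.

Z_L ≈ 45.6 + j21.4 Ω

Z_L = Z_0·(1 + Γ)/(1 − Γ) = 75·(0.794 + j0.214)/(1.21 − j0.214)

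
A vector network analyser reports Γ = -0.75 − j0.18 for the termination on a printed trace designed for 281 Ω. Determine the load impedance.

Z_L = Z_0·(1 + Γ)/(1 − Γ) = 281·(0.25 − j0.18)/(1.75 + j0.18)

Z_L ≈ 36.8 − j32.7 Ω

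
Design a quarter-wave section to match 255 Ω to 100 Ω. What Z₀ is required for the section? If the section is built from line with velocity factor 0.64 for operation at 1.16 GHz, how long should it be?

Z_qwt = √(Z_0·R_L) = √(100 × 255) = √25500
λ = 0.64·c/f = 0.166 m, so l = λ/4 = 0.0414 m

Z_qwt ≈ 160 Ω; length ≈ 4.14 cm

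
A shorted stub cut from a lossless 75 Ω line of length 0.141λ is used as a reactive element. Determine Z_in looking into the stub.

βl = 2π × 0.141 = 50.8°
tan(βl) = 1.22
For a shorted stub, Z_in = jZ_0·tan(βl)

Z_in ≈ +j91.8 Ω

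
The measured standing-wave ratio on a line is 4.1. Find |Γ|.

|Γ| = (S − 1)/(S + 1) = (4.1 − 1)/(4.1 + 1) = 3.1/5.1

|Γ| ≈ 0.608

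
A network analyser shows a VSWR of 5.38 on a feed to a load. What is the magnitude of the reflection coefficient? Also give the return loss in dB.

|Γ| = (S − 1)/(S + 1) = (5.38 − 1)/(5.38 + 1) = 4.38/6.38
RL = −20·log₁₀|Γ| = −20·log₁₀(0.687)

|Γ| ≈ 0.687; return loss ≈ 3.27 dB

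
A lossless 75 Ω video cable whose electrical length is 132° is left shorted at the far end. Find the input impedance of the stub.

tan(βl) = -1.11
For a shorted stub, Z_in = jZ_0·tan(βl)

Z_in ≈ −j83.3 Ω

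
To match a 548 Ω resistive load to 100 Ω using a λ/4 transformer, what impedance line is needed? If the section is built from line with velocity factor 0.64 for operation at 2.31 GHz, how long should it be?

Z_qwt ≈ 234 Ω; length ≈ 2.08 cm

Z_qwt = √(Z_0·R_L) = √(100 × 548) = √54800
λ = 0.64·c/f = 0.0831 m, so l = λ/4 = 0.0208 m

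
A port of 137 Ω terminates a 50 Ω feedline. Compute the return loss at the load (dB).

RL ≈ 6.65 dB

Γ = (137 − 50)/(137 + 50) = 0.465
RL = −20·log₁₀|Γ| = −20·log₁₀(0.465)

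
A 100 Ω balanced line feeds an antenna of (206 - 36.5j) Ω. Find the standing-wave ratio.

VSWR ≈ 2.14

Γ = (Z_L − Z_0)/(Z_L + Z_0) = (106 − j36.5)/(306 − j36.5)
|Γ| = 112/308 = 0.364
VSWR = (1 + |Γ|)/(1 − |Γ|) = 1.36/0.636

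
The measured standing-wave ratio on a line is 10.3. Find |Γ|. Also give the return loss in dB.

|Γ| = (S − 1)/(S + 1) = (10.3 − 1)/(10.3 + 1) = 9.3/11.3
RL = −20·log₁₀|Γ| = −20·log₁₀(0.823)

|Γ| ≈ 0.823; return loss ≈ 1.69 dB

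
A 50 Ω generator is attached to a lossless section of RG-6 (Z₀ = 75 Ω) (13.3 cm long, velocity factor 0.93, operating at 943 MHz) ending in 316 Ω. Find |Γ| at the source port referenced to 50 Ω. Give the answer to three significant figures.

|Γ| ≈ 0.714

λ = v/f = 0.93·c / 943 MHz = 0.296 m
βl = 2π·l/λ = 2π × 0.45 = 162°
tan(βl) = -0.328
Z_in = Z_0·(Z_L + jZ_0·tanβl)/(Z_0 + jZ_L·tanβl) = 120 + j142 Ω
Γ_s = (Z_in − Z_s)/(Z_in + Z_s) = (70.2 + j142)/(170 + j142), |Γ_s| = 0.714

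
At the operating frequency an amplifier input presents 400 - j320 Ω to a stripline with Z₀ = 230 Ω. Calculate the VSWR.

Γ = (Z_L − Z_0)/(Z_L + Z_0) = (170 − j320)/(630 − j320)
|Γ| = 362/707 = 0.513
VSWR = (1 + |Γ|)/(1 − |Γ|) = 1.51/0.487

VSWR ≈ 3.11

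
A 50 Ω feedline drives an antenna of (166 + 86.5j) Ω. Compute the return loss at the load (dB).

Γ = (116 + j86.5)/(216 + j86.5), |Γ| = 0.622
RL = −20·log₁₀|Γ| = −20·log₁₀(0.622)

RL ≈ 4.13 dB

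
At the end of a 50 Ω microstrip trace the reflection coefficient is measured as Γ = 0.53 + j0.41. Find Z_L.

Z_L ≈ 70.8 + j105 Ω

Z_L = Z_0·(1 + Γ)/(1 − Γ) = 50·(1.53 + j0.41)/(0.47 − j0.41)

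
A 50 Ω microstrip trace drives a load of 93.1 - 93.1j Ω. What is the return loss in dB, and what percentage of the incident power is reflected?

RL ≈ 4.42 dB; 36.1% of incident power reflected

Γ = (43.1 − j93.1)/(143.1 − j93.1), |Γ| = 0.601
RL = −20·log₁₀(0.601) = 4.42 dB
P_refl/P_inc = |Γ|² = 0.361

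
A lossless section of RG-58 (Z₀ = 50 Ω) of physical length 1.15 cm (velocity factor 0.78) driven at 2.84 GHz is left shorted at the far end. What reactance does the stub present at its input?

λ = v/f = 0.78·c / 2.84 GHz = 0.0824 m
βl = 2π·l/λ = 2π × 0.14 = 50.2°
tan(βl) = 1.2
For a shorted stub, Z_in = jZ_0·tan(βl)

X_in ≈ 60.1 Ω (inductive)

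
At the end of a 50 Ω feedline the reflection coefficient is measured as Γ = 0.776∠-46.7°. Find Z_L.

Z_L = Z_0·(1 + Γ)/(1 − Γ) = 50·(1.53 − j0.565)/(0.468 + j0.565)

Z_L ≈ 37 − j105 Ω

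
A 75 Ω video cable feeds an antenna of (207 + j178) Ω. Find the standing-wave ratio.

Γ = (Z_L − Z_0)/(Z_L + Z_0) = (132 + j178)/(282 + j178)
|Γ| = 222/333 = 0.665
VSWR = (1 + |Γ|)/(1 − |Γ|) = 1.66/0.335

VSWR ≈ 4.96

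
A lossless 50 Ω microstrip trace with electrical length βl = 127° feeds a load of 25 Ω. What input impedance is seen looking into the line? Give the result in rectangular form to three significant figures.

tan(βl) = tan(127°) = -1.33
Z_in = Z_0·(Z_L + jZ_0·tanβl)/(Z_0 + jZ_L·tanβl)
     = 50·(25 − j66.4)/(50 − j33.2)

Z_in ≈ 47.9 − j34.6 Ω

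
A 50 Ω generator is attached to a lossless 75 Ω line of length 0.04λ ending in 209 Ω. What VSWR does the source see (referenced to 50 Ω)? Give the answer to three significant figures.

VSWR ≈ 4.05

βl = 2π × 0.04 = 14.4°
tan(βl) = 0.257
Z_in = Z_0·(Z_L + jZ_0·tanβl)/(Z_0 + jZ_L·tanβl) = 147 − j86.2 Ω
Γ_s = (Z_in − Z_s)/(Z_in + Z_s) = (97.3 − j86.2)/(197 − j86.2), |Γ_s| = 0.604
VSWR = (1 + |Γ_s|)/(1 − |Γ_s|)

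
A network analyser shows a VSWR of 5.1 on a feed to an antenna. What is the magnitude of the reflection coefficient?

|Γ| ≈ 0.672

|Γ| = (S − 1)/(S + 1) = (5.1 − 1)/(5.1 + 1) = 4.1/6.1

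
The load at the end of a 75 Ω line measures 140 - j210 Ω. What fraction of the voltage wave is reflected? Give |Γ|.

Γ = (Z_L − Z_0)/(Z_L + Z_0) = (65 − j210)/(215 − j210)
|Γ| = 220/301

|Γ| ≈ 0.731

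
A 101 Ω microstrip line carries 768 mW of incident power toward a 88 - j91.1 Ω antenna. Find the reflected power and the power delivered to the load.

P_reflected ≈ 148 mW; P_delivered ≈ 620 mW

|Γ| = |(-13 − j91.1)/(189 − j91.1)| = 0.439
|Γ|² = 0.192
P_refl = |Γ|²·P_inc = 148 mW, P_del = (1 − |Γ|²)·P_inc = 620 mW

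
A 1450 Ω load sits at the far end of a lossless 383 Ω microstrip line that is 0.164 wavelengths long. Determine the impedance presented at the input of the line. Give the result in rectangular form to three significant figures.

Z_in ≈ 134 − j209 Ω

βl = 2π × 0.164 = 59°
tan(βl) = tan(59°) = 1.67
Z_in = Z_0·(Z_L + jZ_0·tanβl)/(Z_0 + jZ_L·tanβl)
     = 383·(1450 + j638)/(383 + j2420)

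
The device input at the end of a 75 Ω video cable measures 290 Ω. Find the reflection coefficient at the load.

Γ = 0.589

Γ = (Z_L − Z_0)/(Z_L + Z_0) = (290 − 75)/(290 + 75) = 215/365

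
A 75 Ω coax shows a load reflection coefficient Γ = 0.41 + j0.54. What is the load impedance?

Z_L ≈ 63.3 + j127 Ω

Z_L = Z_0·(1 + Γ)/(1 − Γ) = 75·(1.41 + j0.54)/(0.59 − j0.54)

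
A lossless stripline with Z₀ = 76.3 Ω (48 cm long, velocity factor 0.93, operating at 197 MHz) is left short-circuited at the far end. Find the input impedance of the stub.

λ = v/f = 0.93·c / 197 MHz = 1.42 m
βl = 2π·l/λ = 2π × 0.339 = 122°
tan(βl) = -1.6
For a short-circuited stub, Z_in = jZ_0·tan(βl)

Z_in ≈ −j122 Ω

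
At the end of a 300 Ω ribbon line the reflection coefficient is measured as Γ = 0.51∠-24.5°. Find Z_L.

Z_L ≈ 669 − j382 Ω

Z_L = Z_0·(1 + Γ)/(1 − Γ) = 300·(1.46 − j0.211)/(0.536 + j0.211)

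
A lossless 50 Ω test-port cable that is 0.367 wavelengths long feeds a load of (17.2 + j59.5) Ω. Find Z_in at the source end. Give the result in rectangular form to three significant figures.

Z_in ≈ 6.94 + j2.95 Ω

βl = 2π × 0.367 = 132°
tan(βl) = tan(132°) = -1.11
Z_in = Z_0·(Z_L + jZ_0·tanβl)/(Z_0 + jZ_L·tanβl)
     = 50·(17.2 + j4.2)/(116 − j19)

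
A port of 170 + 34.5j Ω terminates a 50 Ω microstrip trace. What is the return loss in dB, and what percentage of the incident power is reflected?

Γ = (120 + j34.5)/(220 + j34.5), |Γ| = 0.561
RL = −20·log₁₀(0.561) = 5.03 dB
P_refl/P_inc = |Γ|² = 0.314

RL ≈ 5.03 dB; 31.4% of incident power reflected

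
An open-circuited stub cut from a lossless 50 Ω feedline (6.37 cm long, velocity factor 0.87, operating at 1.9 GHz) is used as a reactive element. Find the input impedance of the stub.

Z_in ≈ +j216 Ω

λ = v/f = 0.87·c / 1.9 GHz = 0.137 m
βl = 2π·l/λ = 2π × 0.464 = 167°
tan(βl) = -0.232
For an open-circuited stub, Z_in = −jZ_0·cot(βl) = −jZ_0/tan(βl)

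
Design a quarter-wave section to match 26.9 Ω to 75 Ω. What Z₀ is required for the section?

Z_qwt = √(Z_0·R_L) = √(75 × 26.9) = √2018

Z_qwt ≈ 44.9 Ω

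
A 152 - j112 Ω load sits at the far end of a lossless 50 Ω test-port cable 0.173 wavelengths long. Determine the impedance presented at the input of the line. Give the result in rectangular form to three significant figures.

Z_in ≈ 11.5 − j15.8 Ω

βl = 2π × 0.173 = 62.3°
tan(βl) = tan(62.3°) = 1.9
Z_in = Z_0·(Z_L + jZ_0·tanβl)/(Z_0 + jZ_L·tanβl)
     = 50·(152 − j16.8)/(263 + j289)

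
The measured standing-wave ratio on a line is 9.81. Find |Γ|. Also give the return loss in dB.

|Γ| ≈ 0.815; return loss ≈ 1.78 dB

|Γ| = (S − 1)/(S + 1) = (9.81 − 1)/(9.81 + 1) = 8.81/10.8
RL = −20·log₁₀|Γ| = −20·log₁₀(0.815)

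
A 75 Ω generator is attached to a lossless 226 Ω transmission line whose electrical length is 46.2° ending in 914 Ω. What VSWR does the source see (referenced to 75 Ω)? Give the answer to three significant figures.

VSWR ≈ 6.82

tan(βl) = 1.04
Z_in = Z_0·(Z_L + jZ_0·tanβl)/(Z_0 + jZ_L·tanβl) = 102 − j193 Ω
Γ_s = (Z_in − Z_s)/(Z_in + Z_s) = (26.6 − j193)/(177 − j193), |Γ_s| = 0.744
VSWR = (1 + |Γ_s|)/(1 − |Γ_s|)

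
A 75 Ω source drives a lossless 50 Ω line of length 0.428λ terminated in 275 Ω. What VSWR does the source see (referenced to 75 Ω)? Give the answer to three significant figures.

VSWR ≈ 4.57

βl = 2π × 0.428 = 154°
tan(βl) = -0.486
Z_in = Z_0·(Z_L + jZ_0·tanβl)/(Z_0 + jZ_L·tanβl) = 41.7 + j87.3 Ω
Γ_s = (Z_in − Z_s)/(Z_in + Z_s) = (-33.3 + j87.3)/(117 + j87.3), |Γ_s| = 0.641
VSWR = (1 + |Γ_s|)/(1 − |Γ_s|)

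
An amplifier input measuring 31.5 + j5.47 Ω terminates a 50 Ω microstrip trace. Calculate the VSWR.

Γ = (Z_L − Z_0)/(Z_L + Z_0) = (-18.5 + j5.47)/(81.5 + j5.47)
|Γ| = 19.3/81.7 = 0.236
VSWR = (1 + |Γ|)/(1 − |Γ|) = 1.24/0.764

VSWR ≈ 1.62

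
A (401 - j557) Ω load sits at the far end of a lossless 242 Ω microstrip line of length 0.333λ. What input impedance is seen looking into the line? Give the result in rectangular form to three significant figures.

βl = 2π × 0.333 = 120°
tan(βl) = tan(120°) = -1.74
Z_in = Z_0·(Z_L + jZ_0·tanβl)/(Z_0 + jZ_L·tanβl)
     = 242·(401 − j978)/(-727 − j698)

Z_in ≈ 93.1 + j236 Ω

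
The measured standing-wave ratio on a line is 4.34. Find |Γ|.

|Γ| ≈ 0.625

|Γ| = (S − 1)/(S + 1) = (4.34 − 1)/(4.34 + 1) = 3.34/5.34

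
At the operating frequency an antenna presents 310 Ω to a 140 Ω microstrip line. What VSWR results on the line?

VSWR ≈ 2.21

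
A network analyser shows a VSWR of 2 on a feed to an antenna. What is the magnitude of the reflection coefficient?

|Γ| ≈ 0.333

|Γ| = (S − 1)/(S + 1) = (2 − 1)/(2 + 1) = 1/3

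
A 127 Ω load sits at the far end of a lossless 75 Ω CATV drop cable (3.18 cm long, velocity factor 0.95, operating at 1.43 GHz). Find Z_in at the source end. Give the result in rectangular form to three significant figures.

λ = v/f = 0.95·c / 1.43 GHz = 0.199 m
βl = 2π·l/λ = 2π × 0.16 = 57.4°
tan(βl) = tan(57.4°) = 1.57
Z_in = Z_0·(Z_L + jZ_0·tanβl)/(Z_0 + jZ_L·tanβl)
     = 75·(127 + j117)/(75 + j199)

Z_in ≈ 54.6 − j27.3 Ω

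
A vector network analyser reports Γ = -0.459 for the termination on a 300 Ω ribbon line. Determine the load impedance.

Z_L ≈ 111 Ω

Z_L = Z_0·(1 + Γ)/(1 − Γ) = 300·(0.541)/(1.46)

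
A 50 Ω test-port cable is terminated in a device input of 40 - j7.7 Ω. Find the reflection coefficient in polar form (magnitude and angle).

Γ = (Z_L − Z_0)/(Z_L + Z_0) = (-10 − j7.7)/(90 − j7.7)
|Γ| = 12.6/90.3 = 0.14

Γ ≈ 0.14 ∠ -138°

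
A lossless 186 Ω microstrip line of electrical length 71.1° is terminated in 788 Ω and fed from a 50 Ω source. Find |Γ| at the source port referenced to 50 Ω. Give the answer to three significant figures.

tan(βl) = 2.92
Z_in = Z_0·(Z_L + jZ_0·tanβl)/(Z_0 + jZ_L·tanβl) = 48.7 − j59.7 Ω
Γ_s = (Z_in − Z_s)/(Z_in + Z_s) = (-1.27 − j59.7)/(98.7 − j59.7), |Γ_s| = 0.518

|Γ| ≈ 0.518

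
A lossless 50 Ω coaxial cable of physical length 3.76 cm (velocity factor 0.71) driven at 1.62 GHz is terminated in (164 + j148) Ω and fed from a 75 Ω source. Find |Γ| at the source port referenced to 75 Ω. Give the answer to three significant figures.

|Γ| ≈ 0.802

λ = v/f = 0.71·c / 1.62 GHz = 0.131 m
βl = 2π·l/λ = 2π × 0.286 = 103°
tan(βl) = -4.35
Z_in = Z_0·(Z_L + jZ_0·tanβl)/(Z_0 + jZ_L·tanβl) = 8.25 + j3.48 Ω
Γ_s = (Z_in − Z_s)/(Z_in + Z_s) = (-66.8 + j3.48)/(83.2 + j3.48), |Γ_s| = 0.802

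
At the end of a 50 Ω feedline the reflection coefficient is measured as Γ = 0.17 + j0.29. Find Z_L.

Z_L ≈ 57.4 + j37.5 Ω

Z_L = Z_0·(1 + Γ)/(1 − Γ) = 50·(1.17 + j0.29)/(0.83 − j0.29)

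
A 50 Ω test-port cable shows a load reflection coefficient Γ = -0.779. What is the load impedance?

Z_L ≈ 6.21 Ω

Z_L = Z_0·(1 + Γ)/(1 − Γ) = 50·(0.221)/(1.78)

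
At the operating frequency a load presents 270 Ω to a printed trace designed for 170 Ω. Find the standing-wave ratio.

VSWR ≈ 1.59

Γ = (270 − 170)/(270 + 170) = 0.227
VSWR = (1 + 0.227)/(1 − 0.227)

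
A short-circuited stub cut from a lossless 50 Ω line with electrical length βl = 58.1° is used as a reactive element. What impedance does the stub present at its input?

Z_in ≈ +j80.3 Ω

tan(βl) = 1.61
For a short-circuited stub, Z_in = jZ_0·tan(βl)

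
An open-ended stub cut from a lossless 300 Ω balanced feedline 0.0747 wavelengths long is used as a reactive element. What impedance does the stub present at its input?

βl = 2π × 0.0747 = 26.9°
tan(βl) = 0.507
For an open-ended stub, Z_in = −jZ_0·cot(βl) = −jZ_0/tan(βl)

Z_in ≈ −j592 Ω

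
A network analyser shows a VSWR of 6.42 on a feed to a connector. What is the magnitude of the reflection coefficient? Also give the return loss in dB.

|Γ| = (S − 1)/(S + 1) = (6.42 − 1)/(6.42 + 1) = 5.42/7.42
RL = −20·log₁₀|Γ| = −20·log₁₀(0.73)

|Γ| ≈ 0.73; return loss ≈ 2.73 dB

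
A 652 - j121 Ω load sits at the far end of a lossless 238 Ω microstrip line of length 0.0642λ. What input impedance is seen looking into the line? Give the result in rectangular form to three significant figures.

Z_in ≈ 271 − j276 Ω

βl = 2π × 0.0642 = 23.1°
tan(βl) = tan(23.1°) = 0.427
Z_in = Z_0·(Z_L + jZ_0·tanβl)/(Z_0 + jZ_L·tanβl)
     = 238·(652 − j19.4)/(290 + j278)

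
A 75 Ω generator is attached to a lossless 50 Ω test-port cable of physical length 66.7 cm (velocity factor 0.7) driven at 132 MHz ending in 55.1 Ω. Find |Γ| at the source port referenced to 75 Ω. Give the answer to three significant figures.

λ = v/f = 0.7·c / 132 MHz = 1.59 m
βl = 2π·l/λ = 2π × 0.419 = 151°
tan(βl) = -0.556
Z_in = Z_0·(Z_L + jZ_0·tanβl)/(Z_0 + jZ_L·tanβl) = 52.4 + j4.33 Ω
Γ_s = (Z_in − Z_s)/(Z_in + Z_s) = (-22.6 + j4.33)/(127 + j4.33), |Γ_s| = 0.18

|Γ| ≈ 0.18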